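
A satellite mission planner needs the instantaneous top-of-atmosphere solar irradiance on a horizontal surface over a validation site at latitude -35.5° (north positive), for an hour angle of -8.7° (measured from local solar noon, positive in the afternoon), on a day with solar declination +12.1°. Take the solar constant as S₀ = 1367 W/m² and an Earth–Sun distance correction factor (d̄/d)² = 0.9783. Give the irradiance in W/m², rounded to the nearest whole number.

With φ = -35.5°, δ = 12.1°, H = -8.70°: sin φ sin δ = -0.1217, cos φ cos δ cos H = 0.7869, so cos θ_z = 0.6652.
Top-of-atmosphere irradiance = S₀ (d̄/d)² cos θ_z = 1367 × 0.9783 × 0.6652 = 889.60 W/m².

890 W/m²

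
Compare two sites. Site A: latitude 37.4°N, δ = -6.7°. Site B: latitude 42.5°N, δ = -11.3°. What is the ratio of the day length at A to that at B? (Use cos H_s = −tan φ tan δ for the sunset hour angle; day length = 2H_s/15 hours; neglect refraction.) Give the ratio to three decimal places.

1.068

A: H_s = arccos(−tan 37.4° · tan -6.7°) = 84.85°, so 2H_s/15 = 11.3133 h.
B: H_s = arccos(−tan 42.5° · tan -11.3°) = 79.45°, so 2H_s/15 = 10.5933 h.
Ratio A/B = 11.3133 / 10.5933 = 1.0680.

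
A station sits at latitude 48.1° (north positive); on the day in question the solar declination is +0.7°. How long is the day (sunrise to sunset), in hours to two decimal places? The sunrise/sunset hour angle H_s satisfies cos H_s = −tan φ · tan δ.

−tan φ tan δ = −(1.1145)(0.0122) = -0.0136; H_s = arccos(-0.0136) = 90.78°.
Day length = 2 H_s / 15° h⁻¹ = 181.56° / 15 = 12.104 h.

12.10 hours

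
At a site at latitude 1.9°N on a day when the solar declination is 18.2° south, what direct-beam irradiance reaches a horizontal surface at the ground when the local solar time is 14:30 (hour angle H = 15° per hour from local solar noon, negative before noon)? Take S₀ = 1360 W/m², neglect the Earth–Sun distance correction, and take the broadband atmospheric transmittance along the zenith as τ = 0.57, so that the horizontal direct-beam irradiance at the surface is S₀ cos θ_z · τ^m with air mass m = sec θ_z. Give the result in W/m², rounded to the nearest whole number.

Hour angle H = 15° × (14.5 − 12) = 37.50°.
With φ = 1.9°, δ = -18.2°, H = 37.50°: sin φ sin δ = -0.0104, cos φ cos δ cos H = 0.7532, so cos θ_z = 0.7428.
Air mass m = 1/cos θ_z = 1/0.7428 = 1.346; τ^m = 0.57^1.346 = 0.4693.
Surface direct beam = 1360 × 0.7428 × 0.4693 = 474.09 W/m².

474 W/m²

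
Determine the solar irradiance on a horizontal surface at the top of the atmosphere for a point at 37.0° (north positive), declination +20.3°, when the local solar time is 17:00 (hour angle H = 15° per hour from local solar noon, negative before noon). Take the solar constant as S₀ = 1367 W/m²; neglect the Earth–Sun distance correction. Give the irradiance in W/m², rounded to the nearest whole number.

550 W/m²

Hour angle H = 15° × (17 − 12) = 75.00°.
cos θ_z = sin φ sin δ + cos φ cos δ cos H = (0.6018)(0.3469) + (0.7986)(0.9379)(0.2588) = 0.4026.
Top-of-atmosphere irradiance = S₀ cos θ_z = 1367 × 0.4026 = 550.35 W/m².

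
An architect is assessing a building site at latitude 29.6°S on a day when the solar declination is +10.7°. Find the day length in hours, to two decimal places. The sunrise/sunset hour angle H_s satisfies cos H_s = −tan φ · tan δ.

−tan φ tan δ = −(-0.5681)(0.1890) = 0.1074; H_s = arccos(0.1074) = 83.83°.
Day length = 2 H_s / 15° h⁻¹ = 167.66° / 15 = 11.177 h.

11.18 hours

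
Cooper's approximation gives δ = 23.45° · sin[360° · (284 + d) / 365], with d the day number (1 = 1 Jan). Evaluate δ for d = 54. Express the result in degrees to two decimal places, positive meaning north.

-10.51°

360 × (284 + 54) / 365 = 333.370°; sin(333.370°) = -0.4482.
δ = 23.45 × -0.4482 = -10.510° ≈ -10.51°.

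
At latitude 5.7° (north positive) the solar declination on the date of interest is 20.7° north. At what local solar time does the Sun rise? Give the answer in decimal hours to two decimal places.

−tan φ tan δ = −(0.0998)(0.3779) = -0.0377; H_s = arccos(-0.0377) = 92.16°.
Sunrise is at 12 − H_s/15 = 12 − 6.144 = 5.856 h local solar time.

5.86 h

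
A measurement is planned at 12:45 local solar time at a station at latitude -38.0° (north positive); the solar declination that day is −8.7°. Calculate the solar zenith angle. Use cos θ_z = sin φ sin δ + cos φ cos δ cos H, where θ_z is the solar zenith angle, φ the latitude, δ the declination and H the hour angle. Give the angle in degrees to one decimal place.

31.0°

Hour angle H = 15° × (12.75 − 12) = 11.25°.
cos θ_z = sin φ sin δ + cos φ cos δ cos H = (-0.6157)(-0.1513) + (0.7880)(0.9885)(0.9808) = 0.8571.
θ_z = arccos(0.8571) = 31.01°.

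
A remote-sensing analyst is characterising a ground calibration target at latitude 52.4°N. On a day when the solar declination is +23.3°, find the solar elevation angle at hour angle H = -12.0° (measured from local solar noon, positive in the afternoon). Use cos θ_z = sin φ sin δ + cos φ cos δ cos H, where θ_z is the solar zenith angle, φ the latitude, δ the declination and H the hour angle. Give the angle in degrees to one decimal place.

59.5°

cos θ_z = sin φ sin δ + cos φ cos δ cos H = (0.7923)(0.3955) + (0.6101)(0.9184)(0.9781) = 0.8614.
θ_z = arccos(0.8614) = 30.53°, so the elevation is 90° − 30.53° = 59.47°.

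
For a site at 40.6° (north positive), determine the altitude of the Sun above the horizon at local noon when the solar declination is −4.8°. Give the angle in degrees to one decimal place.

At local solar noon the hour angle is zero, so the elevation is 90° − |φ − δ| = 90° − |40.6° − (-4.8°)| = 90° − 45.4° = 44.6°.

44.6°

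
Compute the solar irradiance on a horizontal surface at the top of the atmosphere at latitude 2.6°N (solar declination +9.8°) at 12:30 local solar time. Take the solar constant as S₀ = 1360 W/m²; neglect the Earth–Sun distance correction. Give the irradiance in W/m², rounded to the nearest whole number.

Hour angle H = 15° × (12.5 − 12) = 7.50°.
cos θ_z = sin(2.6°) sin(9.8°) + cos(2.6°) cos(9.8°) cos(7.50°) = 0.0077 + 0.9760 = 0.9837.
Top-of-atmosphere irradiance = S₀ cos θ_z = 1360 × 0.9837 = 1337.83 W/m².

1338 W/m²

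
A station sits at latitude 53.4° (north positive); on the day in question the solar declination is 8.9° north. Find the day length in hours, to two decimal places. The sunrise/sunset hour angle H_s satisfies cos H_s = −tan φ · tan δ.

−tan φ tan δ = −(1.3465)(0.1566) = -0.2109; H_s = arccos(-0.2109) = 102.18°.
Day length = 2 H_s / 15° h⁻¹ = 204.36° / 15 = 13.624 h.

13.62 hours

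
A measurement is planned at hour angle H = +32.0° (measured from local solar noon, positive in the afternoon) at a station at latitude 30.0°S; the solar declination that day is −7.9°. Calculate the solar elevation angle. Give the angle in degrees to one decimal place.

With φ = -30.0°, δ = -7.9°, H = 32.00°: sin φ sin δ = 0.0687, cos φ cos δ cos H = 0.7275, so cos θ_z = 0.7962.
θ_z = arccos(0.7962) = 37.23°, so the elevation is 90° − 37.23° = 52.77°.

52.8°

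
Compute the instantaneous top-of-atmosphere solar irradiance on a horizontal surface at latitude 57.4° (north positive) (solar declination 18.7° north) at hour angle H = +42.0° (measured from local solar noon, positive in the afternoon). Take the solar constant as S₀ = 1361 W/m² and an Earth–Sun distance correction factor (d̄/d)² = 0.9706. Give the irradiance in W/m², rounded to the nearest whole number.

cos θ_z = sin φ sin δ + cos φ cos δ cos H = (0.8425)(0.3206) + (0.5388)(0.9472)(0.7431) = 0.6493.
Top-of-atmosphere irradiance = S₀ (d̄/d)² cos θ_z = 1361 × 0.9706 × 0.6493 = 857.72 W/m².

858 W/m²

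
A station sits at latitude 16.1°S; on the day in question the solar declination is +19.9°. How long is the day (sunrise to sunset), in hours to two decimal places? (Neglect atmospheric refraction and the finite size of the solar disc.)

cos H_s = −tan(-16.1°) · tan(19.9°) = 0.1045, so H_s = arccos(0.1045) = 84.00°.
Day length = 2 H_s / 15° h⁻¹ = 168.00° / 15 = 11.200 h.

11.20 hours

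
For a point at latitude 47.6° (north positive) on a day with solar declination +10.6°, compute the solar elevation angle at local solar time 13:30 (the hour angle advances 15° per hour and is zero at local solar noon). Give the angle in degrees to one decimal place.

48.4°

Hour angle H = 15° × (13.5 − 12) = 22.50°.
cos θ_z = sin(47.6°) sin(10.6°) + cos(47.6°) cos(10.6°) cos(22.50°) = 0.1358 + 0.6123 = 0.7481.
θ_z = arccos(0.7481) = 41.57°, so the elevation is 90° − 41.57° = 48.43°.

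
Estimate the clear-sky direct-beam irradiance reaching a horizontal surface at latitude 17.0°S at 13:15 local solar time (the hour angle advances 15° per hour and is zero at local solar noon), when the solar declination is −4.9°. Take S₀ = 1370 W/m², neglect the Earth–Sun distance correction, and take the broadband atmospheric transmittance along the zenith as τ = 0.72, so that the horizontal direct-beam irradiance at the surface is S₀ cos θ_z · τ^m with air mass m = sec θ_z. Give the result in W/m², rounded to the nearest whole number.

Hour angle H = 15° × (13.25 − 12) = 18.75°.
With φ = -17.0°, δ = -4.9°, H = 18.75°: sin φ sin δ = 0.0250, cos φ cos δ cos H = 0.9022, so cos θ_z = 0.9272.
Air mass m = 1/cos θ_z = 1/0.9272 = 1.079; τ^m = 0.72^1.079 = 0.7016.
Surface direct beam = 1370 × 0.9272 × 0.7016 = 891.22 W/m².

891 W/m²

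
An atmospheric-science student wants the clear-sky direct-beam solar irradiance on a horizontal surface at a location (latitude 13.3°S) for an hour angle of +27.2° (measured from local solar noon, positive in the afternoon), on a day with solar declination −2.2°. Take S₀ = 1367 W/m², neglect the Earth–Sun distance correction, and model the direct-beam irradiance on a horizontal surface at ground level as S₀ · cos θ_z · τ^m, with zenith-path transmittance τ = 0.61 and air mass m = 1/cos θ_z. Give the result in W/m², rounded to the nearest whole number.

cos θ_z = sin(-13.3°) sin(-2.2°) + cos(-13.3°) cos(-2.2°) cos(27.20°) = 0.0088 + 0.8649 = 0.8737.
Air mass m = 1/cos θ_z = 1/0.8737 = 1.145; τ^m = 0.61^1.145 = 0.5678.
Surface direct beam = 1367 × 0.8737 × 0.5678 = 678.15 W/m².

678 W/m²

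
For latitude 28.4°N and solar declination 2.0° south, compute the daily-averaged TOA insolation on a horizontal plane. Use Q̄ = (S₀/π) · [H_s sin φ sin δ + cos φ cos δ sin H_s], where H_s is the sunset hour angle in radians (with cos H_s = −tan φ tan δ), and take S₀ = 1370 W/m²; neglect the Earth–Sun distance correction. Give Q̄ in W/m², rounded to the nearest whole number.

372 W/m²

The sunset hour angle satisfies cos H_s = −tan φ tan δ = 0.0189, giving H_s = 88.92°. In radians, H_s = 1.5519.
H_s sin φ sin δ = 1.5519 × 0.4756 × -0.0349 = -0.0258.
cos φ cos δ sin H_s = 0.8796 × 0.9994 × 0.9998 = 0.8789.
Q̄ = (1370/π) × (-0.0258 + 0.8789) = 436.08 × 0.8531 = 372.02 W/m².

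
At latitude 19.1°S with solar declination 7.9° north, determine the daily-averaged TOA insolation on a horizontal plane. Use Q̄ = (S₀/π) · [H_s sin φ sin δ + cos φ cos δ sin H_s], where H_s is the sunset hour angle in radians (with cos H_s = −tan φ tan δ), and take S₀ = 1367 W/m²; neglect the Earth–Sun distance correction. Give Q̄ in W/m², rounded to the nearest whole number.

377 W/m²

The sunset hour angle satisfies cos H_s = −tan φ tan δ = 0.0481, giving H_s = 87.24°. In radians, H_s = 1.5226.
H_s sin φ sin δ = 1.5226 × -0.3272 × 0.1374 = -0.0685.
cos φ cos δ sin H_s = 0.9449 × 0.9905 × 0.9988 = 0.9348.
Q̄ = (1367/π) × (-0.0685 + 0.9348) = 435.13 × 0.8663 = 376.95 W/m².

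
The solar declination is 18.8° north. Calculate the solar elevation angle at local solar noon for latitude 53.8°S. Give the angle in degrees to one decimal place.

At local solar noon the hour angle is zero, so the elevation is 90° − |φ − δ| = 90° − |-53.8° − (18.8°)| = 90° − 72.6° = 17.4°.

17.4°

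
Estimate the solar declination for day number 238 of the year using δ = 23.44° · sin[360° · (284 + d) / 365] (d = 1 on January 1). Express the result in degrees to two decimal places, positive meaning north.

+9.96°

360 × (284 + 238) / 365 = 514.849°; sin(514.849°) = 0.4250.
δ = 23.44 × 0.4250 = 9.962° ≈ +9.96°.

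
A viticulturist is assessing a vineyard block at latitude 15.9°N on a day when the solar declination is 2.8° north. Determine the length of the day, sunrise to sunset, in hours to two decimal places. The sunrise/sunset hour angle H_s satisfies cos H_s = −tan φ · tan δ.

12.11 hours

−tan φ tan δ = −(0.2849)(0.0489) = -0.0139; H_s = arccos(-0.0139) = 90.80°.
Day length = 2 H_s / 15° h⁻¹ = 181.60° / 15 = 12.107 h.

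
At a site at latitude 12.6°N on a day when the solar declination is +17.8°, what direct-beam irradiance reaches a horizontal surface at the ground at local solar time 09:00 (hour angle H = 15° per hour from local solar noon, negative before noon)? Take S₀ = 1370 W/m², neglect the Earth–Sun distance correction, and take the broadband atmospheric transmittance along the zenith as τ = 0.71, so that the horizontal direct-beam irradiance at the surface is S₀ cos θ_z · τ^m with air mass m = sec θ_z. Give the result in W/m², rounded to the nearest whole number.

Hour angle H = 15° × (9 − 12) = -45.00°.
cos θ_z = sin(12.6°) sin(17.8°) + cos(12.6°) cos(17.8°) cos(-45.00°) = 0.0667 + 0.6570 = 0.7237.
Air mass m = 1/cos θ_z = 1/0.7237 = 1.382; τ^m = 0.71^1.382 = 0.6229.
Surface direct beam = 1370 × 0.7237 × 0.6229 = 617.59 W/m².

618 W/m²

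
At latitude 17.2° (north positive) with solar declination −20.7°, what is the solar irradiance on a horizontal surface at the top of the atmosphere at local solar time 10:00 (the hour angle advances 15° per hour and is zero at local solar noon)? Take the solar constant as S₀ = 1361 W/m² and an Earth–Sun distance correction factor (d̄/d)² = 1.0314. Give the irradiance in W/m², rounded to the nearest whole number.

Hour angle H = 15° × (10 − 12) = -30.00°.
With φ = 17.2°, δ = -20.7°, H = -30.00°: sin φ sin δ = -0.1045, cos φ cos δ cos H = 0.7739, so cos θ_z = 0.6694.
Top-of-atmosphere irradiance = S₀ (d̄/d)² cos θ_z = 1361 × 1.0314 × 0.6694 = 939.66 W/m².

940 W/m²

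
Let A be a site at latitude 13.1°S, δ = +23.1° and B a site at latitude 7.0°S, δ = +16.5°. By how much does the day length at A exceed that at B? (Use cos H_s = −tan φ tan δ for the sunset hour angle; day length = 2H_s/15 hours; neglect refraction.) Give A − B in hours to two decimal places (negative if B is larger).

A: H_s = arccos(−tan -13.1° · tan 23.1°) = 84.30°, so 2H_s/15 = 11.2400 h.
B: H_s = arccos(−tan -7.0° · tan 16.5°) = 87.92°, so 2H_s/15 = 11.7227 h.
A − B = 11.2400 − 11.7227 = -0.4827 h.

-0.48 h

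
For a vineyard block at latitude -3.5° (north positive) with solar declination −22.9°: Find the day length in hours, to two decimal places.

The sunset hour angle satisfies cos H_s = −tan φ tan δ = -0.0258, giving H_s = 91.48°.
Day length = 2 H_s / 15° h⁻¹ = 182.96° / 15 = 12.197 h.

12.20 hours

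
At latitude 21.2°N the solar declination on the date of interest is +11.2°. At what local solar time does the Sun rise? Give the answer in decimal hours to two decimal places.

5.71 h

cos H_s = −tan(21.2°) · tan(11.2°) = -0.0768, so H_s = arccos(-0.0768) = 94.40°.
Sunrise is at 12 − H_s/15 = 12 − 6.293 = 5.707 h local solar time.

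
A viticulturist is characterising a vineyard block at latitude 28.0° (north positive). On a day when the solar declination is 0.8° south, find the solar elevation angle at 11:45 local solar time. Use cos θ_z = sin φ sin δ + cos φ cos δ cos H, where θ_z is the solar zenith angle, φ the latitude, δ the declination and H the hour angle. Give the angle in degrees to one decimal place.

61.0°

Hour angle H = 15° × (11.75 − 12) = -3.75°.
cos θ_z = sin(28.0°) sin(-0.8°) + cos(28.0°) cos(-0.8°) cos(-3.75°) = -0.0066 + 0.8810 = 0.8744.
θ_z = arccos(0.8744) = 29.03°, so the elevation is 90° − 29.03° = 60.97°.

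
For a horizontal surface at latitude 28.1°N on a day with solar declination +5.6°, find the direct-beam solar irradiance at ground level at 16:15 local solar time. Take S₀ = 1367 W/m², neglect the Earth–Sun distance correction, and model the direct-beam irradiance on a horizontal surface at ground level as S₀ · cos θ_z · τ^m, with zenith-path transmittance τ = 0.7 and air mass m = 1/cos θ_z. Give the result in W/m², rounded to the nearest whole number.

261 W/m²

Hour angle H = 15° × (16.25 − 12) = 63.75°.
cos θ_z = sin(28.1°) sin(5.6°) + cos(28.1°) cos(5.6°) cos(63.75°) = 0.0460 + 0.3883 = 0.4343.
Air mass m = 1/cos θ_z = 1/0.4343 = 2.303; τ^m = 0.7^2.303 = 0.4398.
Surface direct beam = 1367 × 0.4343 × 0.4398 = 261.10 W/m².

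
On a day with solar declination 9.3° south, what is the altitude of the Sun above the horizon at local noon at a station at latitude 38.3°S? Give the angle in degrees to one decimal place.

61.0°

At local solar noon the hour angle is zero, so the elevation is 90° − |φ − δ| = 90° − |-38.3° − (-9.3°)| = 90° − 29.0° = 61.0°.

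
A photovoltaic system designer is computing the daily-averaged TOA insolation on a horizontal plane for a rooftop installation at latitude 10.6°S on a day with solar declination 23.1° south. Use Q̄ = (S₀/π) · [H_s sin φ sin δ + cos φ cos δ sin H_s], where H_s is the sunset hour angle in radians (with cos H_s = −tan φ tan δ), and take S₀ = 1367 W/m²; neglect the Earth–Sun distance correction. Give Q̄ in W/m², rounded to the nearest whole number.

444 W/m²

−tan φ tan δ = −(-0.1871)(-0.4265) = -0.0798; H_s = arccos(-0.0798) = 94.58°. In radians, H_s = 1.6507.
H_s sin φ sin δ = 1.6507 × -0.1840 × -0.3923 = 0.1192.
cos φ cos δ sin H_s = 0.9829 × 0.9198 × 0.9968 = 0.9012.
Q̄ = (1367/π) × (0.1192 + 0.9012) = 435.13 × 1.0204 = 444.01 W/m².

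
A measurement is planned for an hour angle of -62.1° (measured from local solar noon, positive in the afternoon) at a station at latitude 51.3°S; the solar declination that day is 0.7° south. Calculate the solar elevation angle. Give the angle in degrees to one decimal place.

17.6°

cos θ_z = sin(-51.3°) sin(-0.7°) + cos(-51.3°) cos(-0.7°) cos(-62.10°) = 0.0095 + 0.2925 = 0.3020.
θ_z = arccos(0.3020) = 72.42°, so the elevation is 90° − 72.42° = 17.58°.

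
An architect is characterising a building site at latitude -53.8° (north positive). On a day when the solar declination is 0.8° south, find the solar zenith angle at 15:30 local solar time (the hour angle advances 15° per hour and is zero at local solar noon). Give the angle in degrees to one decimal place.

Hour angle H = 15° × (15.5 − 12) = 52.50°.
cos θ_z = sin φ sin δ + cos φ cos δ cos H = (-0.8070)(-0.0140) + (0.5906)(0.9999)(0.6088) = 0.3708.
θ_z = arccos(0.3708) = 68.24°.

68.2°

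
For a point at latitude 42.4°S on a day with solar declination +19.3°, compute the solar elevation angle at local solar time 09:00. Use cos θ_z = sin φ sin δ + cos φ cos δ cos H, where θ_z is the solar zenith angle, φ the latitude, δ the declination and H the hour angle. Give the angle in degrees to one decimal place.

15.7°

Hour angle H = 15° × (9 − 12) = -45.00°.
With φ = -42.4°, δ = 19.3°, H = -45.00°: sin φ sin δ = -0.2229, cos φ cos δ cos H = 0.4928, so cos θ_z = 0.2699.
θ_z = arccos(0.2699) = 74.34°, so the elevation is 90° − 74.34° = 15.66°.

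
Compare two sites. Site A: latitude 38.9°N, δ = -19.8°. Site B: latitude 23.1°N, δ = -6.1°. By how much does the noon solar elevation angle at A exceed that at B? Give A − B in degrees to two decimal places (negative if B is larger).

A: 90° − |38.9 − (-19.8)| = 31.30°.
B: 90° − |23.1 − (-6.1)| = 60.80°.
A − B = 31.30 − 60.80 = -29.50°.

-29.50°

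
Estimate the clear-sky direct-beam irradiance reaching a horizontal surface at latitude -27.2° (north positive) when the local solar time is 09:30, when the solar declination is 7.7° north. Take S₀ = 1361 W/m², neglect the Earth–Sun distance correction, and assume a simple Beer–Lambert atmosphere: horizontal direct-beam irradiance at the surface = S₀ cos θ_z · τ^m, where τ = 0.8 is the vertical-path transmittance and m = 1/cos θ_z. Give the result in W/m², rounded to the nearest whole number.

Hour angle H = 15° × (9.5 − 12) = -37.50°.
With φ = -27.2°, δ = 7.7°, H = -37.50°: sin φ sin δ = -0.0612, cos φ cos δ cos H = 0.6993, so cos θ_z = 0.6381.
Air mass m = 1/cos θ_z = 1/0.6381 = 1.567; τ^m = 0.8^1.567 = 0.7049.
Surface direct beam = 1361 × 0.6381 × 0.7049 = 612.17 W/m².

612 W/m²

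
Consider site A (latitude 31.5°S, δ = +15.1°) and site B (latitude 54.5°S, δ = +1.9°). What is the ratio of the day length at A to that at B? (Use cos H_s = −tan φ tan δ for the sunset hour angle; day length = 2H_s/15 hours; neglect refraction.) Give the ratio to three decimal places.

A: H_s = arccos(−tan -31.5° · tan 15.1°) = 80.48°, so 2H_s/15 = 10.7307 h.
B: H_s = arccos(−tan -54.5° · tan 1.9°) = 87.33°, so 2H_s/15 = 11.6440 h.
Ratio A/B = 10.7307 / 11.6440 = 0.9216.

0.922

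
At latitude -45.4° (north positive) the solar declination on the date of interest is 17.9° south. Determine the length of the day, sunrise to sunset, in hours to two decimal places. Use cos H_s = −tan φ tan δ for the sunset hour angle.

cos H_s = −tan(-45.4°) · tan(-17.9°) = -0.3275, so H_s = arccos(-0.3275) = 109.12°.
Day length = 2 H_s / 15° h⁻¹ = 218.24° / 15 = 14.549 h.

14.55 hours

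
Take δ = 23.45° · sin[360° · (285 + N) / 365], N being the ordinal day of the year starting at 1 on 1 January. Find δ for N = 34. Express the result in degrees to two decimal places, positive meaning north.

-16.69°

360 × (285 + 34) / 365 = 314.630°; sin(314.630°) = -0.7117.
δ = 23.45 × -0.7117 = -16.689° ≈ -16.69°.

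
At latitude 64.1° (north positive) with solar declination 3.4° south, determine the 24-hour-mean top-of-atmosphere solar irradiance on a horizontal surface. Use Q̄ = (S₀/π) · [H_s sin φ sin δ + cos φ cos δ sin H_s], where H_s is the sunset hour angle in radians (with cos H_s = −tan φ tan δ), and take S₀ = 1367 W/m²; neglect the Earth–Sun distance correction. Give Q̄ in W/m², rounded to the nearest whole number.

−tan φ tan δ = −(2.0594)(-0.0594) = 0.1223; H_s = arccos(0.1223) = 82.98°. In radians, H_s = 1.4483.
H_s sin φ sin δ = 1.4483 × 0.8996 × -0.0593 = -0.0773.
cos φ cos δ sin H_s = 0.4368 × 0.9982 × 0.9925 = 0.4327.
Q̄ = (1367/π) × (-0.0773 + 0.4327) = 435.13 × 0.3554 = 154.65 W/m².

155 W/m²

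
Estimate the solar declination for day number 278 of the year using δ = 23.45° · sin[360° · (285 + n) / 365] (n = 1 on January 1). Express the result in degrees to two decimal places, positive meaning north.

-6.18°

360 × (285 + 278) / 365 = 555.288°; sin(555.288°) = -0.2637.
δ = 23.45 × -0.2637 = -6.184° ≈ -6.18°.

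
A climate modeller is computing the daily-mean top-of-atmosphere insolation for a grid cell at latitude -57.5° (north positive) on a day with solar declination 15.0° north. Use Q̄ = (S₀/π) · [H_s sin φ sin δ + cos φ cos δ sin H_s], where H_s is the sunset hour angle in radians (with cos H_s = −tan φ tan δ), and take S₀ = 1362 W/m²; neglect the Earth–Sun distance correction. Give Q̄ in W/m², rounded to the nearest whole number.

−tan φ tan δ = −(-1.5697)(0.2679) = 0.4205; H_s = arccos(0.4205) = 65.13°. In radians, H_s = 1.1367.
H_s sin φ sin δ = 1.1367 × -0.8434 × 0.2588 = -0.2481.
cos φ cos δ sin H_s = 0.5373 × 0.9659 × 0.9073 = 0.4709.
Q̄ = (1362/π) × (-0.2481 + 0.4709) = 433.54 × 0.2228 = 96.59 W/m².

97 W/m²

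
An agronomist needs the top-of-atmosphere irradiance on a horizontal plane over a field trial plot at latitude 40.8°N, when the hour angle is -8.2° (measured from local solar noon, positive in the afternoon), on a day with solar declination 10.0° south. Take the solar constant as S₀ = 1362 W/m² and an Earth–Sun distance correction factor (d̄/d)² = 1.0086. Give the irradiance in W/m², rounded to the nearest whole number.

858 W/m²

cos θ_z = sin(40.8°) sin(-10.0°) + cos(40.8°) cos(-10.0°) cos(-8.20°) = -0.1135 + 0.7379 = 0.6244.
Top-of-atmosphere irradiance = S₀ (d̄/d)² cos θ_z = 1362 × 1.0086 × 0.6244 = 857.75 W/m².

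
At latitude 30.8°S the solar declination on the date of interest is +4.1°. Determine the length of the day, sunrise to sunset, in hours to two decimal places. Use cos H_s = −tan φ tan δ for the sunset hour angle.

11.67 hours

The sunset hour angle satisfies cos H_s = −tan φ tan δ = 0.0427, giving H_s = 87.55°.
Day length = 2 H_s / 15° h⁻¹ = 175.10° / 15 = 11.673 h.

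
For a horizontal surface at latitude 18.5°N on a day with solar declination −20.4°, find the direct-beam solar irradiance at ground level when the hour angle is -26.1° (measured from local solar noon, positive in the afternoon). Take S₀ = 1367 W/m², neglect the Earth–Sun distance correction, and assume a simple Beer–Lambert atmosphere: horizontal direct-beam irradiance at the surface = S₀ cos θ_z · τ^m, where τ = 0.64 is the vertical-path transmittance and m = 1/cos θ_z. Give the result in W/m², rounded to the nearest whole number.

cos θ_z = sin(18.5°) sin(-20.4°) + cos(18.5°) cos(-20.4°) cos(-26.10°) = -0.1106 + 0.7982 = 0.6876.
Air mass m = 1/cos θ_z = 1/0.6876 = 1.454; τ^m = 0.64^1.454 = 0.5226.
Surface direct beam = 1367 × 0.6876 × 0.5226 = 491.22 W/m².

491 W/m²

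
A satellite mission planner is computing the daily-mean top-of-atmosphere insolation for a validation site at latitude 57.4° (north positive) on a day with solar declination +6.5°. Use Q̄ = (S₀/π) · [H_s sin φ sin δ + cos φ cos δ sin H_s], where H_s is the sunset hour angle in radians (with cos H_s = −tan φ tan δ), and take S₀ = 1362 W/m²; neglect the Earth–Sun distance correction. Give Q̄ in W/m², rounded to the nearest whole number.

301 W/m²

−tan φ tan δ = −(1.5637)(0.1139) = -0.1781; H_s = arccos(-0.1781) = 100.26°. In radians, H_s = 1.7499.
H_s sin φ sin δ = 1.7499 × 0.8425 × 0.1132 = 0.1669.
cos φ cos δ sin H_s = 0.5388 × 0.9936 × 0.9840 = 0.5268.
Q̄ = (1362/π) × (0.1669 + 0.5268) = 433.54 × 0.6937 = 300.75 W/m².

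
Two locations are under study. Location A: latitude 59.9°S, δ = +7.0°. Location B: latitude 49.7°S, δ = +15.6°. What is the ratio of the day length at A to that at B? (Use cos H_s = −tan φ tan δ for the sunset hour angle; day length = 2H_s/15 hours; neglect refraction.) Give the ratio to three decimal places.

1.099

A: H_s = arccos(−tan -59.9° · tan 7.0°) = 77.77°, so 2H_s/15 = 10.3693 h.
B: H_s = arccos(−tan -49.7° · tan 15.6°) = 70.78°, so 2H_s/15 = 9.4373 h.
Ratio A/B = 10.3693 / 9.4373 = 1.0988.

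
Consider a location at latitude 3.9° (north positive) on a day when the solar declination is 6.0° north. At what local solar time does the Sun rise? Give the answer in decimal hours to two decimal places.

5.97 h

cos H_s = −tan(3.9°) · tan(6.0°) = -0.0072, so H_s = arccos(-0.0072) = 90.41°.
Sunrise is at 12 − H_s/15 = 12 − 6.027 = 5.973 h local solar time.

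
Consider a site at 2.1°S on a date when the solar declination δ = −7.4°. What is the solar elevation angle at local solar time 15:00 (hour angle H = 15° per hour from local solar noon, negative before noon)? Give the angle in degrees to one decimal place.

Hour angle H = 15° × (15 − 12) = 45.00°.
With φ = -2.1°, δ = -7.4°, H = 45.00°: sin φ sin δ = 0.0047, cos φ cos δ cos H = 0.7007, so cos θ_z = 0.7054.
θ_z = arccos(0.7054) = 45.14°, so the elevation is 90° − 45.14° = 44.86°.

44.9°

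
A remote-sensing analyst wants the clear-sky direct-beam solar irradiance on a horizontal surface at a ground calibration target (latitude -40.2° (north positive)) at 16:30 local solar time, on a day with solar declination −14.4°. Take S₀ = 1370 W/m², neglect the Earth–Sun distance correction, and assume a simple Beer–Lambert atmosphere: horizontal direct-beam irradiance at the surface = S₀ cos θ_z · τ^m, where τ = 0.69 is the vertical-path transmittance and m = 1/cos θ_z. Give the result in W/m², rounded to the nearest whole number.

263 W/m²

Hour angle H = 15° × (16.5 − 12) = 67.50°.
With φ = -40.2°, δ = -14.4°, H = 67.50°: sin φ sin δ = 0.1605, cos φ cos δ cos H = 0.2831, so cos θ_z = 0.4436.
Air mass m = 1/cos θ_z = 1/0.4436 = 2.254; τ^m = 0.69^2.254 = 0.4333.
Surface direct beam = 1370 × 0.4436 × 0.4333 = 263.33 W/m².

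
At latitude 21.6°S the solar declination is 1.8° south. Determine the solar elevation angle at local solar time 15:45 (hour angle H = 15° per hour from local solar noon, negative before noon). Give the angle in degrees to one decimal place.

Hour angle H = 15° × (15.75 − 12) = 56.25°.
cos θ_z = sin(-21.6°) sin(-1.8°) + cos(-21.6°) cos(-1.8°) cos(56.25°) = 0.0116 + 0.5163 = 0.5279.
θ_z = arccos(0.5279) = 58.14°, so the elevation is 90° − 58.14° = 31.86°.

31.9°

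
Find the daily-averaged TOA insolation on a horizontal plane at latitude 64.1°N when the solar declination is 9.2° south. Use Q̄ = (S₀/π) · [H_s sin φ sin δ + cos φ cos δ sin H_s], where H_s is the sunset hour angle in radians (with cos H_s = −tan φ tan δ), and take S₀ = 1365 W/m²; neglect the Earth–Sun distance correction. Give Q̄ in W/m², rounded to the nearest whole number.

cos H_s = −tan(64.1°) · tan(-9.2°) = 0.3336, so H_s = arccos(0.3336) = 70.51°. In radians, H_s = 1.2306.
H_s sin φ sin δ = 1.2306 × 0.8996 × -0.1599 = -0.1770.
cos φ cos δ sin H_s = 0.4368 × 0.9871 × 0.9427 = 0.4065.
Q̄ = (1365/π) × (-0.1770 + 0.4065) = 434.49 × 0.2295 = 99.72 W/m².

100 W/m²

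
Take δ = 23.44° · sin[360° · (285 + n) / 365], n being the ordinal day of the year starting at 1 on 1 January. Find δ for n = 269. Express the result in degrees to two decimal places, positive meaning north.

360 × (285 + 269) / 365 = 546.411°; sin(546.411°) = -0.1117.
δ = 23.44 × -0.1117 = -2.618° ≈ -2.62°.

-2.62°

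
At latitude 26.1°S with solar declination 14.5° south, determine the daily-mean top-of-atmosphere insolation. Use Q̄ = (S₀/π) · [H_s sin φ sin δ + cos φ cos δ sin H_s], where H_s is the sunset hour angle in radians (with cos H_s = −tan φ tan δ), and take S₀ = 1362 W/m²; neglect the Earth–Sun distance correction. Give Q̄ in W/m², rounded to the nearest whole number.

455 W/m²

−tan φ tan δ = −(-0.4899)(-0.2586) = -0.1267; H_s = arccos(-0.1267) = 97.28°. In radians, H_s = 1.6979.
H_s sin φ sin δ = 1.6979 × -0.4399 × -0.2504 = 0.1870.
cos φ cos δ sin H_s = 0.8980 × 0.9681 × 0.9919 = 0.8623.
Q̄ = (1362/π) × (0.1870 + 0.8623) = 433.54 × 1.0493 = 454.91 W/m².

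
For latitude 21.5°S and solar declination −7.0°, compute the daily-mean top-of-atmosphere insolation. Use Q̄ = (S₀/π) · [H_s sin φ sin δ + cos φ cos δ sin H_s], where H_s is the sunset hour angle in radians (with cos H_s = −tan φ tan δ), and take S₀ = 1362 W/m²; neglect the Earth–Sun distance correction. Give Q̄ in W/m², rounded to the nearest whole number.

431 W/m²

−tan φ tan δ = −(-0.3939)(-0.1228) = -0.0484; H_s = arccos(-0.0484) = 92.77°. In radians, H_s = 1.6191.
H_s sin φ sin δ = 1.6191 × -0.3665 × -0.1219 = 0.0723.
cos φ cos δ sin H_s = 0.9304 × 0.9925 × 0.9988 = 0.9223.
Q̄ = (1362/π) × (0.0723 + 0.9223) = 433.54 × 0.9946 = 431.20 W/m².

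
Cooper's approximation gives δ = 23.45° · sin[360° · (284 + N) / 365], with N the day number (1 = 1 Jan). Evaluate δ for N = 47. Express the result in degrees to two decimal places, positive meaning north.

360 × (284 + 47) / 365 = 326.466°; sin(326.466°) = -0.5524.
δ = 23.45 × -0.5524 = -12.954° ≈ -12.95°.

-12.95°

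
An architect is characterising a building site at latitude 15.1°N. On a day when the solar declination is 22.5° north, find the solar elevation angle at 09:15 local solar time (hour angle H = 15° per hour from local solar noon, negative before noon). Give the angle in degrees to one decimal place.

50.4°

Hour angle H = 15° × (9.25 − 12) = -41.25°.
cos θ_z = sin φ sin δ + cos φ cos δ cos H = (0.2605)(0.3827) + (0.9655)(0.9239)(0.7518) = 0.7703.
θ_z = arccos(0.7703) = 39.62°, so the elevation is 90° − 39.62° = 50.38°.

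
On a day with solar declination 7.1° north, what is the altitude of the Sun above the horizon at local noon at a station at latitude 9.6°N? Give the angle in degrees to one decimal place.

87.5°

At local solar noon the hour angle is zero, so the elevation is 90° − |φ − δ| = 90° − |9.6° − (7.1°)| = 90° − 2.5° = 87.5°.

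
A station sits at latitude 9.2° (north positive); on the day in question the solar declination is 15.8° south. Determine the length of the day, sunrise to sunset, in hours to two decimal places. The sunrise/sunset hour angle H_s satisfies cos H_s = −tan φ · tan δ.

−tan φ tan δ = −(0.1620)(-0.2830) = 0.0458; H_s = arccos(0.0458) = 87.37°.
Day length = 2 H_s / 15° h⁻¹ = 174.74° / 15 = 11.649 h.

11.65 hours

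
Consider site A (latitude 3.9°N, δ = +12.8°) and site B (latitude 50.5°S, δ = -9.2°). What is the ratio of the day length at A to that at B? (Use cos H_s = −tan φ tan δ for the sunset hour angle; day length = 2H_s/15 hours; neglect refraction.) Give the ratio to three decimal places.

0.897

A: H_s = arccos(−tan 3.9° · tan 12.8°) = 90.89°, so 2H_s/15 = 12.1187 h.
B: H_s = arccos(−tan -50.5° · tan -9.2°) = 101.33°, so 2H_s/15 = 13.5107 h.
Ratio A/B = 12.1187 / 13.5107 = 0.8970.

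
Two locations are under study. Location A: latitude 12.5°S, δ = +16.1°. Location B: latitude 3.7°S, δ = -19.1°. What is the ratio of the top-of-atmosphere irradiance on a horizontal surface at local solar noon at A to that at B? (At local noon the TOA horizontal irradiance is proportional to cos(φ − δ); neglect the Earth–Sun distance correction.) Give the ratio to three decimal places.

0.911

A: cos θ_z = cos(-12.5° − (16.1°)) = 0.8780.
B: cos θ_z = cos(-3.7° − (-19.1°)) = 0.9641.
Ratio A/B = 0.8780 / 0.9641 = 0.9107.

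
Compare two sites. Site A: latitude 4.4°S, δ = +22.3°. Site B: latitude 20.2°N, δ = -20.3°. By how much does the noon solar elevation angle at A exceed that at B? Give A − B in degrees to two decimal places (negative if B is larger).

+13.80°

A: 90° − |-4.4 − (22.3)| = 63.30°.
B: 90° − |20.2 − (-20.3)| = 49.50°.
A − B = 63.30 − 49.50 = 13.80°.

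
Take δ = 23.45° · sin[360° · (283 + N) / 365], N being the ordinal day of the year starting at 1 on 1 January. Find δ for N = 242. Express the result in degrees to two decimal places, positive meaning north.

360 × (283 + 242) / 365 = 517.808°; sin(517.808°) = 0.3777.
δ = 23.45 × 0.3777 = 8.857° ≈ +8.86°.

+8.86°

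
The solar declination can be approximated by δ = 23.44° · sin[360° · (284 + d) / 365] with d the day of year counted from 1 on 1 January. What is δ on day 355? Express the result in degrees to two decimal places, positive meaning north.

360 × (284 + 355) / 365 = 630.247°; sin(630.247°) = -1.0000.
δ = 23.44 × -1.0000 = -23.440° ≈ -23.44°.

-23.44°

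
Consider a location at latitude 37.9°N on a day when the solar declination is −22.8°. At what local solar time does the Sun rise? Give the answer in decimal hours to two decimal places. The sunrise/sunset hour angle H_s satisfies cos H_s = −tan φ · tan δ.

7.27 h

−tan φ tan δ = −(0.7785)(-0.4204) = 0.3273; H_s = arccos(0.3273) = 70.90°.
Sunrise is at 12 − H_s/15 = 12 − 4.727 = 7.273 h local solar time.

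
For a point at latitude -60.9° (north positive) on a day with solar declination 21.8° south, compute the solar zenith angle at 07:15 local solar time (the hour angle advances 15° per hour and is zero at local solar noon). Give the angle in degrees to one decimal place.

62.0°

Hour angle H = 15° × (7.25 − 12) = -71.25°.
cos θ_z = sin(-60.9°) sin(-21.8°) + cos(-60.9°) cos(-21.8°) cos(-71.25°) = 0.3245 + 0.1451 = 0.4696.
θ_z = arccos(0.4696) = 61.99°.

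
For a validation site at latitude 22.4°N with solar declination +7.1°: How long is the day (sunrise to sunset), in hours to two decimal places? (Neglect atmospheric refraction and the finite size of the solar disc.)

12.39 hours

−tan φ tan δ = −(0.4122)(0.1246) = -0.0514; H_s = arccos(-0.0514) = 92.95°.
Day length = 2 H_s / 15° h⁻¹ = 185.90° / 15 = 12.393 h.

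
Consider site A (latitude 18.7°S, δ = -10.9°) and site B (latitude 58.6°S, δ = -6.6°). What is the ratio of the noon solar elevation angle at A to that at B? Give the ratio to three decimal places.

A: 90° − |-18.7 − (-10.9)| = 82.20°.
B: 90° − |-58.6 − (-6.6)| = 38.00°.
Ratio A/B = 82.2000 / 38.0000 = 2.1632.

2.163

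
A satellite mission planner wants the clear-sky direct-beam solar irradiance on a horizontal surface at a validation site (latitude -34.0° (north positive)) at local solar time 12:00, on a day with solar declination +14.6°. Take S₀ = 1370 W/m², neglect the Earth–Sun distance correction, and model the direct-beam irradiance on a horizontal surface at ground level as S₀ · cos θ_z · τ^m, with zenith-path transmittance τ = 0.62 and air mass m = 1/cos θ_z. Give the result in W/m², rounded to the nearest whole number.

440 W/m²

Hour angle H = 15° × (12 − 12) = 0.00°.
With φ = -34.0°, δ = 14.6°, H = 0.00°: sin φ sin δ = -0.1410, cos φ cos δ cos H = 0.8023, so cos θ_z = 0.6613.
Air mass m = 1/cos θ_z = 1/0.6613 = 1.512; τ^m = 0.62^1.512 = 0.4854.
Surface direct beam = 1370 × 0.6613 × 0.4854 = 439.76 W/m².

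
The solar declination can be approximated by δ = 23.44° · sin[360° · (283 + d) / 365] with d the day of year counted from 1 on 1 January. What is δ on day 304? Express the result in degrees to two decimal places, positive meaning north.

360 × (283 + 304) / 365 = 578.959°; sin(578.959°) = -0.6288.
δ = 23.44 × -0.6288 = -14.739° ≈ -14.74°.

-14.74°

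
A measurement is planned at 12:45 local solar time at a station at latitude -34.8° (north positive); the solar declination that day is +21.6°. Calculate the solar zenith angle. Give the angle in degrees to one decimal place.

57.4°

Hour angle H = 15° × (12.75 − 12) = 11.25°.
cos θ_z = sin(-34.8°) sin(21.6°) + cos(-34.8°) cos(21.6°) cos(11.25°) = -0.2101 + 0.7488 = 0.5387.
θ_z = arccos(0.5387) = 57.40°.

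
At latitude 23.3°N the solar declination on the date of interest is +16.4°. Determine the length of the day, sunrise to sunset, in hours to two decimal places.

cos H_s = −tan(23.3°) · tan(16.4°) = -0.1268, so H_s = arccos(-0.1268) = 97.28°.
Day length = 2 H_s / 15° h⁻¹ = 194.56° / 15 = 12.971 h.

12.97 hours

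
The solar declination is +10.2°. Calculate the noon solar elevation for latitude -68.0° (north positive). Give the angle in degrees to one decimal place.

11.8°

At local solar noon the hour angle is zero, so the elevation is 90° − |φ − δ| = 90° − |-68.0° − (10.2°)| = 90° − 78.2° = 11.8°.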